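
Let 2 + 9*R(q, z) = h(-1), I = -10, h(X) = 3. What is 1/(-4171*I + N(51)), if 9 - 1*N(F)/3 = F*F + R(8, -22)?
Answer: 3/101801 ≈ 2.9469e-5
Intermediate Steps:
R(q, z) = 1/9 (R(q, z) = -2/9 + (1/9)*3 = -2/9 + 1/3 = 1/9)
N(F) = 80/3 - 3*F**2 (N(F) = 27 - 3*(F*F + 1/9) = 27 - 3*(F**2 + 1/9) = 27 - 3*(1/9 + F**2) = 27 + (-1/3 - 3*F**2) = 80/3 - 3*F**2)
1/(-4171*I + N(51)) = 1/(-4171*(-10) + (80/3 - 3*51**2)) = 1/(41710 + (80/3 - 3*2601)) = 1/(41710 + (80/3 - 7803)) = 1/(41710 - 23329/3) = 1/(101801/3) = 3/101801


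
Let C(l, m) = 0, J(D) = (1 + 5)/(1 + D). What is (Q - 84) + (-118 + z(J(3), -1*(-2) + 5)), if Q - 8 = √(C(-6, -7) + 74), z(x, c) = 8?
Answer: -186 + √74 ≈ -177.40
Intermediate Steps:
J(D) = 6/(1 + D)
Q = 8 + √74 (Q = 8 + √(0 + 74) = 8 + √74 ≈ 16.602)
(Q - 84) + (-118 + z(J(3), -1*(-2) + 5)) = ((8 + √74) - 84) + (-118 + 8) = (-76 + √74) - 110 = -186 + √74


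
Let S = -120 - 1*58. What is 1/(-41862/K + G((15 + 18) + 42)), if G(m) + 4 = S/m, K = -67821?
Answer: -1695525/9759596 ≈ -0.17373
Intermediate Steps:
S = -178 (S = -120 - 58 = -178)
G(m) = -4 - 178/m
1/(-41862/K + G((15 + 18) + 42)) = 1/(-41862/(-67821) + (-4 - 178/((15 + 18) + 42))) = 1/(-41862*(-1/67821) + (-4 - 178/(33 + 42))) = 1/(13954/22607 + (-4 - 178/75)) = 1/(13954/22607 - 478/75) = 1/(-9759596/1695525) = -1695525/9759596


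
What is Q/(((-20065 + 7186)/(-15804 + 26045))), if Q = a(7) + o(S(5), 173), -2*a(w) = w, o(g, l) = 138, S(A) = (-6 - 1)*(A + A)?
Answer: -2754829/25758 ≈ -106.95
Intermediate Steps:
S(A) = -14*A
a(w) = -w/2
Q = 269/2 (Q = -½*7 + 138 = -7/2 + 138 = 269/2 ≈ 134.50)
Q/(((-20065 + 7186)/(-15804 + 26045))) = 269/(2*(((-20065 + 7186)/(-15804 + 26045)))) = 269/(2*((-12879/10241))) = 269/(2*((-12879*1/10241))) = 269/(2*(-12879/10241)) = (269/2)*(-10241/12879) = -2754829/25758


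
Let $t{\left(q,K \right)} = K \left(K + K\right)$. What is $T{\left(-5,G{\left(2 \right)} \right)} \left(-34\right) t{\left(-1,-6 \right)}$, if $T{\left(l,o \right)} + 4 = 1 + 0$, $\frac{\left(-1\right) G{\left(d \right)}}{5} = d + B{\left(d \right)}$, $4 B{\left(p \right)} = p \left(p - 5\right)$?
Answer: $7344$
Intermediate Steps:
$B{\left(p \right)} = \frac{p \left(-5 + p\right)}{4}$ ($B{\left(p \right)} = \frac{p \left(p - 5\right)}{4} = \frac{p \left(-5 + p\right)}{4}$)
$G{\left(d \right)} = - 5 d - \frac{5 d \left(-5 + d\right)}{4}$ ($G{\left(d \right)} = - 5 \left(d + \frac{d \left(-5 + d\right)}{4}\right) = - 5 d - \frac{5 d \left(-5 + d\right)}{4}$)
$t{\left(q,K \right)} = 2 K^{2}$ ($t{\left(q,K \right)} = K 2 K = 2 K^{2}$)
$T{\left(l,o \right)} = -3$ ($T{\left(l,o \right)} = -4 + \left(1 + 0\right) = -4 + 1 = -3$)
$T{\left(-5,G{\left(2 \right)} \right)} \left(-34\right) t{\left(-1,-6 \right)} = \left(-3\right) \left(-34\right) 2 \left(-6\right)^{2} = 102 \cdot 2 \cdot 36 = 102 \cdot 72 = 7344$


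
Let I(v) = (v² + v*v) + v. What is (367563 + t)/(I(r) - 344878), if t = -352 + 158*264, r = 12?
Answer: -408923/344578 ≈ -1.1867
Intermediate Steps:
t = 41360 (t = -352 + 41712 = 41360)
I(v) = v + 2*v² (I(v) = (v² + v²) + v = 2*v² + v = v + 2*v²)
(367563 + t)/(I(r) - 344878) = (367563 + 41360)/(12*(1 + 2*12) - 344878) = 408923/(12*(1 + 24) - 344878) = 408923/(12*25 - 344878) = 408923/(300 - 344878) = 408923/(-344578) = 408923*(-1/344578) = -408923/344578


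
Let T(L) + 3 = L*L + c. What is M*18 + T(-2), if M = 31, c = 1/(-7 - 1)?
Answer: 4471/8 ≈ 558.88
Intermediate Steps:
c = -1/8 (c = 1/(-8) = -1/8 ≈ -0.12500)
T(L) = -25/8 + L**2 (T(L) = -3 + (L*L - 1/8) = -3 + (L**2 - 1/8) = -3 + (-1/8 + L**2) = -25/8 + L**2)
M*18 + T(-2) = 31*18 + (-25/8 + (-2)**2) = 558 + (-25/8 + 4) = 558 + 7/8 = 4471/8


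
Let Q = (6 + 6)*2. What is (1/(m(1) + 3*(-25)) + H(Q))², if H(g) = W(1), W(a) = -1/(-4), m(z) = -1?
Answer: 81/1444 ≈ 0.056094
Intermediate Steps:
W(a) = ¼ (W(a) = -1*(-¼) = ¼)
Q = 24 (Q = 12*2 = 24)
H(g) = ¼
(1/(m(1) + 3*(-25)) + H(Q))² = (1/(-1 + 3*(-25)) + ¼)² = (1/(-1 - 75) + ¼)² = (1/(-76) + ¼)² = (-1/76 + ¼)² = (9/38)² = 81/1444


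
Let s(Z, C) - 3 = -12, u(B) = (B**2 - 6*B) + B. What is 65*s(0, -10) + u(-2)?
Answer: -571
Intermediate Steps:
u(B) = B**2 - 5*B
s(Z, C) = -9 (s(Z, C) = 3 - 12 = -9)
65*s(0, -10) + u(-2) = 65*(-9) - 2*(-5 - 2) = -585 - 2*(-7) = -585 + 14 = -571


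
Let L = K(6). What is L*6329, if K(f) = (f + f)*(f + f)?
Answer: 911376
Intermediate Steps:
K(f) = 4*f**2 (K(f) = (2*f)*(2*f) = 4*f**2)
L = 144 (L = 4*6**2 = 4*36 = 144)
L*6329 = 144*6329 = 911376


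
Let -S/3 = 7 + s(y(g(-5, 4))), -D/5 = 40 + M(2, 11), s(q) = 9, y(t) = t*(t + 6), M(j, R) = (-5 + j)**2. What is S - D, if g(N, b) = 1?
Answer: 197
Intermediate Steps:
y(t) = t*(6 + t)
D = -245 (D = -5*(40 + (-5 + 2)**2) = -5*(40 + (-3)**2) = -5*(40 + 9) = -5*49 = -245)
S = -48 (S = -3*(7 + 9) = -3*16 = -48)
S - D = -48 - 1*(-245) = -48 + 245 = 197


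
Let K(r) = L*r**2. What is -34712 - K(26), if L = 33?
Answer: -57020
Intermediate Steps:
K(r) = 33*r**2
-34712 - K(26) = -34712 - 33*26**2 = -34712 - 33*676 = -34712 - 1*22308 = -34712 - 22308 = -57020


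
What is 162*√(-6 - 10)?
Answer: 648*I ≈ 648.0*I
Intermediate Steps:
162*√(-6 - 10) = 162*√(-16) = 162*(4*I) = 648*I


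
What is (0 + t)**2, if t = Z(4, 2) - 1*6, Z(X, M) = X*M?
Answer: 4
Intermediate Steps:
Z(X, M) = M*X
t = 2 (t = 2*4 - 1*6 = 8 - 6 = 2)
(0 + t)**2 = (0 + 2)**2 = 2**2 = 4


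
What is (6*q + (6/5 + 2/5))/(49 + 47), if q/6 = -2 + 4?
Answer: 23/30 ≈ 0.76667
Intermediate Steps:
q = 12 (q = 6*(-2 + 4) = 6*2 = 12)
(6*q + (6/5 + 2/5))/(49 + 47) = (6*12 + (6/5 + 2/5))/(49 + 47) = (72 + (6*(1/5) + 2*(1/5)))/96 = (72 + (6/5 + 2/5))*(1/96) = (72 + 8/5)*(1/96) = (368/5)*(1/96) = 23/30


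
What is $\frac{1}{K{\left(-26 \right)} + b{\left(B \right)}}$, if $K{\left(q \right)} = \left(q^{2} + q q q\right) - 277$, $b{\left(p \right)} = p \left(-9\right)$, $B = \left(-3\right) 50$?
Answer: $- \frac{1}{15827} \approx -6.3183 \cdot 10^{-5}$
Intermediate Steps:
$B = -150$
$b{\left(p \right)} = - 9 p$
$K{\left(q \right)} = -277 + q^{2} + q^{3}$ ($K{\left(q \right)} = \left(q^{2} + q^{2} q\right) - 277 = \left(q^{2} + q^{3}\right) - 277 = -277 + q^{2} + q^{3}$)
$\frac{1}{K{\left(-26 \right)} + b{\left(B \right)}} = \frac{1}{\left(-277 + \left(-26\right)^{2} + \left(-26\right)^{3}\right) - -1350} = \frac{1}{\left(-277 + 676 - 17576\right) + 1350} = \frac{1}{-17177 + 1350} = \frac{1}{-15827} = - \frac{1}{15827}$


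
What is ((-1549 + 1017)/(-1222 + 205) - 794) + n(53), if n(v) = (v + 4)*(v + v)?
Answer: 5337748/1017 ≈ 5248.5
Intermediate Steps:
n(v) = 2*v*(4 + v) (n(v) = (4 + v)*(2*v) = 2*v*(4 + v))
((-1549 + 1017)/(-1222 + 205) - 794) + n(53) = ((-1549 + 1017)/(-1222 + 205) - 794) + 2*53*(4 + 53) = (-532/(-1017) - 794) + 2*53*57 = (-532*(-1/1017) - 794) + 6042 = (532/1017 - 794) + 6042 = -806966/1017 + 6042 = 5337748/1017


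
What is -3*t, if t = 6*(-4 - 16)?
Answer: 360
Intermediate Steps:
t = -120 (t = 6*(-20) = -120)
-3*t = -3*(-120) = 360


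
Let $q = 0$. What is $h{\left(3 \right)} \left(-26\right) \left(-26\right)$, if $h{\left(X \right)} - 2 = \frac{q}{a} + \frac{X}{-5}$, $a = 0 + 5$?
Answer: $\frac{4732}{5} \approx 946.4$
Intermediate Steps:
$a = 5$
$h{\left(X \right)} = 2 - \frac{X}{5}$ ($h{\left(X \right)} = 2 + \left(\frac{0}{5} + \frac{X}{-5}\right) = 2 + \left(0 \cdot \frac{1}{5} + X \left(- \frac{1}{5}\right)\right) = 2 + \left(0 - \frac{X}{5}\right) = 2 - \frac{X}{5}$)
$h{\left(3 \right)} \left(-26\right) \left(-26\right) = \left(2 - \frac{3}{5}\right) \left(-26\right) \left(-26\right) = \frac{7}{5} \left(-26\right) \left(-26\right) = \left(- \frac{182}{5}\right) \left(-26\right) = \frac{4732}{5}$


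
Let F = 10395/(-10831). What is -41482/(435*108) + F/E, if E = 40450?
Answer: -18174331231/20582593371 ≈ -0.88300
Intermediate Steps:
F = -10395/10831 (F = 10395*(-1/10831) = -10395/10831 ≈ -0.95975)
-41482/(435*108) + F/E = -41482/(435*108) - 10395/10831/40450 = -41482/46980 - 10395/10831*1/40450 = -41482*1/46980 - 2079/87622790 = -20741/23490 - 2079/87622790 = -18174331231/20582593371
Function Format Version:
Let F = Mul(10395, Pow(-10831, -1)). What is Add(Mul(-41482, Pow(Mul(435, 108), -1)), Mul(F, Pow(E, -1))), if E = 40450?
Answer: Rational(-18174331231, 20582593371) ≈ -0.88300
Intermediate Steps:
F = Rational(-10395, 10831) (F = Mul(10395, Rational(-1, 10831)) = Rational(-10395, 10831) ≈ -0.95975)
Add(Mul(-41482, Pow(Mul(435, 108), -1)), Mul(F, Pow(E, -1))) = Add(Mul(-41482, Pow(Mul(435, 108), -1)), Mul(Rational(-10395, 10831), Pow(40450, -1))) = Add(Mul(-41482, Pow(46980, -1)), Mul(Rational(-10395, 10831), Rational(1, 40450))) = Add(Mul(-41482, Rational(1, 46980)), Rational(-2079, 87622790)) = Add(Rational(-20741, 23490), Rational(-2079, 87622790)) = Rational(-18174331231, 20582593371)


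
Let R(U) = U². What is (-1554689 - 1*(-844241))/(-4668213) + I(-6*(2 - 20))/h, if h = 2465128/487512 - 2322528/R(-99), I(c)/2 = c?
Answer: -691131476089816/886976119406047 ≈ -0.77920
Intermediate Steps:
I(c) = 2*c
h = -570010057/2457873 (h = 2465128/487512 - 2322528/((-99)²) = 2465128*(1/487512) - 2322528/9801 = 308141/60939 - 2322528*1/9801 = 308141/60939 - 774176/3267 = -570010057/2457873 ≈ -231.91)
(-1554689 - 1*(-844241))/(-4668213) + I(-6*(2 - 20))/h = (-1554689 - 1*(-844241))/(-4668213) + (2*(-6*(2 - 20)))/(-570010057/2457873) = (-1554689 + 844241)*(-1/4668213) + (2*(-6*(-18)))*(-2457873/570010057) = -710448*(-1/4668213) + (2*108)*(-2457873/570010057) = 236816/1556071 + 216*(-2457873/570010057) = 236816/1556071 - 530900568/570010057 = -691131476089816/886976119406047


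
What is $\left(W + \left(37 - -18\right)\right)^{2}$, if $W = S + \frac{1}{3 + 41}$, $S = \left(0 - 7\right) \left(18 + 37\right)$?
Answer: $\frac{210801361}{1936} \approx 1.0889 \cdot 10^{5}$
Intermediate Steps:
$S = -385$ ($S = \left(-7\right) 55 = -385$)
$W = - \frac{16939}{44}$ ($W = -385 + \frac{1}{3 + 41} = -385 + \frac{1}{44} = - \frac{16939}{44} \approx -384.98$)
$\left(W + \left(37 - -18\right)\right)^{2} = \left(- \frac{16939}{44} + \left(37 - -18\right)\right)^{2} = \left(- \frac{16939}{44} + \left(37 + 18\right)\right)^{2} = \left(- \frac{16939}{44} + 55\right)^{2} = \left(- \frac{14519}{44}\right)^{2} = \frac{210801361}{1936}$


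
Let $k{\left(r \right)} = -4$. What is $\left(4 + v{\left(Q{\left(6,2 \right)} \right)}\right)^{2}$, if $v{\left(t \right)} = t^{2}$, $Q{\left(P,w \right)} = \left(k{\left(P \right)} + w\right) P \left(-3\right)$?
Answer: $1690000$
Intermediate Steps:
$Q{\left(P,w \right)} = - 3 P \left(-4 + w\right)$ ($Q{\left(P,w \right)} = \left(-4 + w\right) P \left(-3\right) = \left(-4 + w\right) \left(- 3 P\right) = - 3 P \left(-4 + w\right)$)
$\left(4 + v{\left(Q{\left(6,2 \right)} \right)}\right)^{2} = \left(4 + \left(3 \cdot 6 \left(4 - 2\right)\right)^{2}\right)^{2} = \left(4 + \left(3 \cdot 6 \cdot 2\right)^{2}\right)^{2} = \left(4 + 36^{2}\right)^{2} = \left(4 + 1296\right)^{2} = 1300^{2} = 1690000$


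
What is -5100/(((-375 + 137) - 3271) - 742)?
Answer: 1700/1417 ≈ 1.1997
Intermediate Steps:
-5100/(((-375 + 137) - 3271) - 742) = -5100/((-238 - 3271) - 742) = -5100/(-3509 - 742) = -5100/(-4251) = -5100*(-1/4251) = 1700/1417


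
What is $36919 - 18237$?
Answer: $18682$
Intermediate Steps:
$36919 - 18237 = 18682$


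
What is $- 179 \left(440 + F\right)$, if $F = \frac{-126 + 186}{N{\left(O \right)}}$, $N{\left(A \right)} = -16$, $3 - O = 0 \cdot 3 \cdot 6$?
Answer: $- \frac{312355}{4} \approx -78089.0$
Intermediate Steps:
$O = 3$ ($O = 3 - 0 \cdot 3 \cdot 6 = 3 - 0 \cdot 6 = 3 - 0 = 3 + 0 = 3$)
$F = - \frac{15}{4}$ ($F = \frac{-126 + 186}{-16} = 60 \left(- \frac{1}{16}\right) = - \frac{15}{4} \approx -3.75$)
$- 179 \left(440 + F\right) = - 179 \left(440 - \frac{15}{4}\right) = \left(-179\right) \frac{1745}{4} = - \frac{312355}{4}$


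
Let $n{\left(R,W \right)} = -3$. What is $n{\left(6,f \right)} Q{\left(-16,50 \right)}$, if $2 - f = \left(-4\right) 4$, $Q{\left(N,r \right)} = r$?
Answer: $-150$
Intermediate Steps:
$f = 18$ ($f = 2 - \left(-4\right) 4 = 2 - -16 = 2 + 16 = 18$)
$n{\left(6,f \right)} Q{\left(-16,50 \right)} = \left(-3\right) 50 = -150$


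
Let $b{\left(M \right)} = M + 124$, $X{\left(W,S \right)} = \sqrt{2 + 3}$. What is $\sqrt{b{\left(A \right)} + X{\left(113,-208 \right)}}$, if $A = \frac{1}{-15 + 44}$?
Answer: $\frac{\sqrt{104313 + 841 \sqrt{5}}}{29} \approx 11.237$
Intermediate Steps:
$X{\left(W,S \right)} = \sqrt{5}$
$A = \frac{1}{29} \approx 0.034483$
$b{\left(M \right)} = 124 + M$
$\sqrt{b{\left(A \right)} + X{\left(113,-208 \right)}} = \sqrt{\left(124 + \frac{1}{29}\right) + \sqrt{5}} = \sqrt{\frac{3597}{29} + \sqrt{5}}$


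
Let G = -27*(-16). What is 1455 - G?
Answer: 1023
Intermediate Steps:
G = 432
1455 - G = 1455 - 1*432 = 1455 - 432 = 1023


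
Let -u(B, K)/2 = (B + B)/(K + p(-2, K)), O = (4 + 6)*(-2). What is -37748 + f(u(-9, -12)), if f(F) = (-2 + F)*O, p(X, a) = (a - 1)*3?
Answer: -640796/17 ≈ -37694.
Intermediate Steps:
p(X, a) = -3 + 3*a (p(X, a) = (-1 + a)*3 = -3 + 3*a)
O = -20 (O = 10*(-2) = -20)
u(B, K) = -4*B/(-3 + 4*K) (u(B, K) = -2*(B + B)/(K + (-3 + 3*K)) = -2*2*B/(-3 + 4*K) = -4*B/(-3 + 4*K))
f(F) = 40 - 20*F (f(F) = (-2 + F)*(-20) = 40 - 20*F)
-37748 + f(u(-9, -12)) = -37748 + (40 - (-80)*(-9)/(-3 + 4*(-12))) = -37748 + (40 - (-80)*(-9)/(-3 - 48)) = -37748 + (40 - (-80)*(-9)/(-51)) = -37748 + (40 - (-80)*(-9)*(-1)/51) = -37748 + (40 - 20*(-12/17)) = -37748 + (40 + 240/17) = -37748 + 920/17 = -640796/17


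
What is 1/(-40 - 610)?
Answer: -1/650 ≈ -0.0015385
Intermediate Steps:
1/(-40 - 610) = 1/(-650) = -1/650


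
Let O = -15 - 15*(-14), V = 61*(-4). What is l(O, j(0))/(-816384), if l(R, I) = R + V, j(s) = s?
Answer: 49/816384 ≈ 6.0021e-5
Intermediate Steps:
V = -244
O = 195 (O = -15 + 210 = 195)
l(R, I) = -244 + R (l(R, I) = R - 244 = -244 + R)
l(O, j(0))/(-816384) = (-244 + 195)/(-816384) = -49*(-1/816384) = 49/816384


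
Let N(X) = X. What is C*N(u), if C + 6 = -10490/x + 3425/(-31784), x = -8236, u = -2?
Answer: 79627/8236 ≈ 9.6682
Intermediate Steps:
C = -79627/16472 (C = -6 + (-10490/(-8236) + 3425/(-31784)) = -6 + (-10490*(-1/8236) + 3425*(-1/31784)) = -6 + (5245/4118 - 25/232) = -6 + 19205/16472 = -79627/16472 ≈ -4.8341)
C*N(u) = -79627/16472*(-2) = 79627/8236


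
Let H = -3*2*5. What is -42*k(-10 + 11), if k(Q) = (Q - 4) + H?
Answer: 1386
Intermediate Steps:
H = -30 (H = -6*5 = -30)
k(Q) = -34 + Q (k(Q) = (Q - 4) - 30 = (-4 + Q) - 30 = -34 + Q)
-42*k(-10 + 11) = -42*(-34 + (-10 + 11)) = -42*(-34 + 1) = -42*(-33) = 1386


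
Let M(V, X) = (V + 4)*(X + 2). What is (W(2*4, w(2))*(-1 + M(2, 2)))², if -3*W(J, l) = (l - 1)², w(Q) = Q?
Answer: 529/9 ≈ 58.778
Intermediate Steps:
W(J, l) = -(-1 + l)²/3 (W(J, l) = -(l - 1)²/3 = -(-1 + l)²/3)
M(V, X) = (2 + X)*(4 + V) (M(V, X) = (4 + V)*(2 + X) = (2 + X)*(4 + V))
(W(2*4, w(2))*(-1 + M(2, 2)))² = ((-(-1 + 2)²/3)*(-1 + (8 + 2*2 + 4*2 + 2*2)))² = ((-⅓*1²)*(-1 + (8 + 4 + 8 + 4)))² = ((-⅓*1)*(-1 + 24))² = (-⅓*23)² = (-23/3)² = 529/9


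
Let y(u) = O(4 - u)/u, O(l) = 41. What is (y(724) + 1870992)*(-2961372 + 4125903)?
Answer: 1577471653506219/724 ≈ 2.1788e+12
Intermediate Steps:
y(u) = 41/u
(y(724) + 1870992)*(-2961372 + 4125903) = (41/724 + 1870992)*(-2961372 + 4125903) = (41*(1/724) + 1870992)*1164531 = (41/724 + 1870992)*1164531 = (1354598249/724)*1164531 = 1577471653506219/724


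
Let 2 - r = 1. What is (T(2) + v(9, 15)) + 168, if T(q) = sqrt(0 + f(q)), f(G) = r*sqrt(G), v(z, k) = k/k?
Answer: 169 + 2**(1/4) ≈ 170.19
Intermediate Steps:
r = 1 (r = 2 - 1*1 = 2 - 1 = 1)
v(z, k) = 1
f(G) = sqrt(G) (f(G) = 1*sqrt(G) = sqrt(G))
T(q) = q**(1/4) (T(q) = sqrt(0 + sqrt(q)) = sqrt(sqrt(q)) = q**(1/4))
(T(2) + v(9, 15)) + 168 = (2**(1/4) + 1) + 168 = (1 + 2**(1/4)) + 168 = 169 + 2**(1/4)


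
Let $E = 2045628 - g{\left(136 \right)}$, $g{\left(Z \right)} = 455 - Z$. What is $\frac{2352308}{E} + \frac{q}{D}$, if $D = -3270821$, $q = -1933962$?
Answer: $\frac{1664218327018}{955691375527} \approx 1.7414$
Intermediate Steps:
$E = 2045309$ ($E = 2045628 - \left(455 - 136\right) = 2045628 - 319 = 2045309$)
$\frac{2352308}{E} + \frac{q}{D} = \frac{2352308}{2045309} - \frac{1933962}{-3270821} = 2352308 \cdot \frac{1}{2045309} - - \frac{1933962}{3270821} = \frac{336044}{292187} + \frac{1933962}{3270821} = \frac{1664218327018}{955691375527}$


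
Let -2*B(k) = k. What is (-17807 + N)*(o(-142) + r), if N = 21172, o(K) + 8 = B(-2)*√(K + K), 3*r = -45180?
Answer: -50703820 + 6730*I*√71 ≈ -5.0704e+7 + 56708.0*I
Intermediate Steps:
B(k) = -k/2
r = -15060 (r = (⅓)*(-45180) = -15060)
o(K) = -8 + √2*√K (o(K) = -8 + (-½*(-2))*√(K + K) = -8 + 1*√(2*K) = -8 + 1*(√2*√K) = -8 + √2*√K)
(-17807 + N)*(o(-142) + r) = (-17807 + 21172)*((-8 + √2*√(-142)) - 15060) = 3365*((-8 + √2*(I*√142)) - 15060) = 3365*((-8 + 2*I*√71) - 15060) = 3365*(-15068 + 2*I*√71) = -50703820 + 6730*I*√71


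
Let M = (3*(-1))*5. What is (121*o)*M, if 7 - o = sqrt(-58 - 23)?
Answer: -12705 + 16335*I ≈ -12705.0 + 16335.0*I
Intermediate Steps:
o = 7 - 9*I (o = 7 - sqrt(-58 - 23) = 7 - sqrt(-81) = 7 - 9*I ≈ 7.0 - 9.0*I)
M = -15 (M = -3*5 = -15)
(121*o)*M = (121*(7 - 9*I))*(-15) = (847 - 1089*I)*(-15) = -12705 + 16335*I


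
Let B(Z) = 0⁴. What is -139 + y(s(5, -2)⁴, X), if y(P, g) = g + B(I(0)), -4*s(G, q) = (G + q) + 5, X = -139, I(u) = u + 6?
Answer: -278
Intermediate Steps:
I(u) = 6 + u
B(Z) = 0
s(G, q) = -5/4 - G/4 - q/4 (s(G, q) = -((G + q) + 5)/4 = -(5 + G + q)/4 = -5/4 - G/4 - q/4)
y(P, g) = g (y(P, g) = g + 0 = g)
-139 + y(s(5, -2)⁴, X) = -139 - 139 = -278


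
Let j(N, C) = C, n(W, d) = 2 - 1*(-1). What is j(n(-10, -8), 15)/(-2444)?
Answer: -15/2444 ≈ -0.0061375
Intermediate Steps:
n(W, d) = 3 (n(W, d) = 2 + 1 = 3)
j(n(-10, -8), 15)/(-2444) = 15/(-2444) = 15*(-1/2444) = -15/2444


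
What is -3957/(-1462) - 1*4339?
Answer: -6339661/1462 ≈ -4336.3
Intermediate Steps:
-3957/(-1462) - 1*4339 = -3957*(-1/1462) - 4339 = 3957/1462 - 4339 = -6339661/1462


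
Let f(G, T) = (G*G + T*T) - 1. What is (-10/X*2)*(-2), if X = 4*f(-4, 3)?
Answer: 5/12 ≈ 0.41667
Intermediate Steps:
f(G, T) = -1 + G² + T² (f(G, T) = (G² + T²) - 1 = -1 + G² + T²)
X = 96 (X = 4*(-1 + (-4)² + 3²) = 4*(-1 + 16 + 9) = 4*24 = 96)
(-10/X*2)*(-2) = (-10/96*2)*(-2) = (-10*1/96*2)*(-2) = -5/48*2*(-2) = -5/24*(-2) = 5/12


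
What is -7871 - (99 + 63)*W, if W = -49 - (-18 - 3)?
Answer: -3335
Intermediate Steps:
W = -28 (W = -49 - 1*(-21) = -49 + 21 = -28)
-7871 - (99 + 63)*W = -7871 - (99 + 63)*(-28) = -7871 - 162*(-28) = -7871 - 1*(-4536) = -7871 + 4536 = -3335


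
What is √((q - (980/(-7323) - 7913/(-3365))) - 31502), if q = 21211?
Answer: 2*I*√1562569610397107595/24641895 ≈ 101.46*I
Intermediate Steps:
√((q - (980/(-7323) - 7913/(-3365))) - 31502) = √((21211 - (980/(-7323) - 7913/(-3365))) - 31502) = √((21211 - (980*(-1/7323) - 7913*(-1/3365))) - 31502) = √((21211 - (-980/7323 + 7913/3365)) - 31502) = √((21211 - 1*54649199/24641895) - 31502) = √((21211 - 54649199/24641895) - 31502) = √(522624585646/24641895 - 31502) = √(-253644390644/24641895) = 2*I*√1562569610397107595/24641895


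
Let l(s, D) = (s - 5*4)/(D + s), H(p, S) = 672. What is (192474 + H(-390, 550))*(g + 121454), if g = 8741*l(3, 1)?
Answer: 32566250487/2 ≈ 1.6283e+10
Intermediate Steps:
l(s, D) = (-20 + s)/(D + s) (l(s, D) = (s - 20)/(D + s) = (-20 + s)/(D + s))
g = -148597/4 (g = 8741*((-20 + 3)/(1 + 3)) = 8741*(-17/4) = -148597/4 ≈ -37149.)
(192474 + H(-390, 550))*(g + 121454) = (192474 + 672)*(-148597/4 + 121454) = 193146*(337219/4) = 32566250487/2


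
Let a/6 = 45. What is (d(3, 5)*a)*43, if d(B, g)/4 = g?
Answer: 232200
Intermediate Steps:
a = 270 (a = 6*45 = 270)
d(B, g) = 4*g
(d(3, 5)*a)*43 = ((4*5)*270)*43 = (20*270)*43 = 5400*43 = 232200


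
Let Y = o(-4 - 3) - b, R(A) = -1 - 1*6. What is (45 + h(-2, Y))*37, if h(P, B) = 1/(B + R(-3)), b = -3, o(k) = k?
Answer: 18278/11 ≈ 1661.6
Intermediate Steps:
R(A) = -7 (R(A) = -1 - 6 = -7)
Y = -4 (Y = (-4 - 3) - 1*(-3) = -7 + 3 = -4)
h(P, B) = 1/(-7 + B) (h(P, B) = 1/(B - 7) = 1/(-7 + B))
(45 + h(-2, Y))*37 = (45 + 1/(-7 - 4))*37 = (45 + 1/(-11))*37 = (45 - 1/11)*37 = (494/11)*37 = 18278/11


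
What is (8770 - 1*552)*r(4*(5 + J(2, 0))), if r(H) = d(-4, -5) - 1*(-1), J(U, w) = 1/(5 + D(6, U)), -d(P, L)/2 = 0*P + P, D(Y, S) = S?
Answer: 73962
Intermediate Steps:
d(P, L) = -2*P (d(P, L) = -2*(0*P + P) = -2*(0 + P) = -2*P)
J(U, w) = 1/(5 + U)
r(H) = 9 (r(H) = -2*(-4) - 1*(-1) = 8 + 1 = 9)
(8770 - 1*552)*r(4*(5 + J(2, 0))) = (8770 - 1*552)*9 = (8770 - 552)*9 = 8218*9 = 73962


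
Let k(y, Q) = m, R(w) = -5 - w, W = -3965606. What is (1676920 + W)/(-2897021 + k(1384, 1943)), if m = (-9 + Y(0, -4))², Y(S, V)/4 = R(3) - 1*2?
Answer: 1144343/1447310 ≈ 0.79067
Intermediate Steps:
Y(S, V) = -40 (Y(S, V) = 4*((-5 - 1*3) - 1*2) = 4*((-5 - 3) - 2) = 4*(-8 - 2) = 4*(-10) = -40)
m = 2401 (m = (-9 - 40)² = (-49)² = 2401)
k(y, Q) = 2401
(1676920 + W)/(-2897021 + k(1384, 1943)) = (1676920 - 3965606)/(-2897021 + 2401) = -2288686/(-2894620) = -2288686*(-1/2894620) = 1144343/1447310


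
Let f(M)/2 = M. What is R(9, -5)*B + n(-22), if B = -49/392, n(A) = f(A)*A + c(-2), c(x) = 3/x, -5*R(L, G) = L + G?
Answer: 4833/5 ≈ 966.60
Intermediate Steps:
f(M) = 2*M
R(L, G) = -G/5 - L/5 (R(L, G) = -(L + G)/5 = -(G + L)/5 = -G/5 - L/5)
n(A) = -3/2 + 2*A² (n(A) = (2*A)*A + 3/(-2) = 2*A² + 3*(-½) = 2*A² - 3/2 = -3/2 + 2*A²)
B = -⅛ (B = -49*1/392 = -⅛ ≈ -0.12500)
R(9, -5)*B + n(-22) = (-⅕*(-5) - ⅕*9)*(-⅛) + (-3/2 + 2*(-22)²) = (1 - 9/5)*(-⅛) + (-3/2 + 2*484) = -⅘*(-⅛) + (-3/2 + 968) = ⅒ + 1933/2 = 4833/5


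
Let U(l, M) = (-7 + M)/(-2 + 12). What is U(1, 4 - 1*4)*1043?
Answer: -7301/10 ≈ -730.10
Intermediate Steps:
U(l, M) = -7/10 + M/10 (U(l, M) = (-7 + M)/10 = (-7 + M)*(⅒) = -7/10 + M/10)
U(1, 4 - 1*4)*1043 = (-7/10 + (4 - 1*4)/10)*1043 = (-7/10 + (4 - 4)/10)*1043 = (-7/10 + (⅒)*0)*1043 = (-7/10 + 0)*1043 = -7/10*1043 = -7301/10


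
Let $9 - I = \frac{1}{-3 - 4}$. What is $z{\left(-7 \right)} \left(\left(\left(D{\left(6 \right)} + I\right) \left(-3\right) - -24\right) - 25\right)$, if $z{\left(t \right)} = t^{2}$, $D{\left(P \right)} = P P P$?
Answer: $-33145$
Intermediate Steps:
$D{\left(P \right)} = P^{3}$ ($D{\left(P \right)} = P^{2} P = P^{3}$)
$I = \frac{64}{7}$ ($I = 9 - \frac{1}{-3 - 4} = 9 - \frac{1}{-7} = 9 - - \frac{1}{7} = 9 + \frac{1}{7} = \frac{64}{7} \approx 9.1429$)
$z{\left(-7 \right)} \left(\left(\left(D{\left(6 \right)} + I\right) \left(-3\right) - -24\right) - 25\right) = \left(-7\right)^{2} \left(\left(\left(6^{3} + \frac{64}{7}\right) \left(-3\right) - -24\right) - 25\right) = 49 \left(\left(\left(216 + \frac{64}{7}\right) \left(-3\right) + 24\right) - 25\right) = 49 \left(\left(\frac{1576}{7} \left(-3\right) + 24\right) - 25\right) = 49 \left(\left(- \frac{4728}{7} + 24\right) - 25\right) = 49 \left(- \frac{4560}{7} - 25\right) = 49 \left(- \frac{4735}{7}\right) = -33145$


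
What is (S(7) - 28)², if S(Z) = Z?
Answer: 441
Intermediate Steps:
(S(7) - 28)² = (7 - 28)² = (-21)² = 441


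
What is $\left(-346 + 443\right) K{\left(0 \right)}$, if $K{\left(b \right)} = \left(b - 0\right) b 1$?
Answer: $0$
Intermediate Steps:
$K{\left(b \right)} = b^{2}$ ($K{\left(b \right)} = \left(b + 0\right) b 1 = b b 1 = b^{2} \cdot 1 = b^{2}$)
$\left(-346 + 443\right) K{\left(0 \right)} = \left(-346 + 443\right) 0^{2} = 97 \cdot 0 = 0$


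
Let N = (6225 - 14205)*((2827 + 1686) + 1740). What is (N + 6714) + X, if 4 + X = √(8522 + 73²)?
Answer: -49892230 + 27*√19 ≈ -4.9892e+7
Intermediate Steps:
X = -4 + 27*√19 (X = -4 + √(8522 + 73²) = -4 + √(8522 + 5329) = -4 + √13851 = -4 + 27*√19 ≈ 113.69)
N = -49898940 (N = -7980*(4513 + 1740) = -7980*6253 = -49898940)
(N + 6714) + X = (-49898940 + 6714) + (-4 + 27*√19) = -49892226 + (-4 + 27*√19) = -49892230 + 27*√19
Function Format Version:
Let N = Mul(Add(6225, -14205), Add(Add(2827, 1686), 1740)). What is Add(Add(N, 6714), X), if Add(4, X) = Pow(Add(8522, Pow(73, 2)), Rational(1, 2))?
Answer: Add(-49892230, Mul(27, Pow(19, Rational(1, 2)))) ≈ -4.9892e+7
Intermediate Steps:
X = Add(-4, Mul(27, Pow(19, Rational(1, 2)))) (X = Add(-4, Pow(Add(8522, Pow(73, 2)), Rational(1, 2))) = Add(-4, Pow(Add(8522, 5329), Rational(1, 2))) = Add(-4, Pow(13851, Rational(1, 2))) = Add(-4, Mul(27, Pow(19, Rational(1, 2)))) ≈ 113.69)
N = -49898940 (N = Mul(-7980, Add(4513, 1740)) = Mul(-7980, 6253) = -49898940)
Add(Add(N, 6714), X) = Add(Add(-49898940, 6714), Add(-4, Mul(27, Pow(19, Rational(1, 2))))) = Add(-49892226, Add(-4, Mul(27, Pow(19, Rational(1, 2))))) = Add(-49892230, Mul(27, Pow(19, Rational(1, 2))))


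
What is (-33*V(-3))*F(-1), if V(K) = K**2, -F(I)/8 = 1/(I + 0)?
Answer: -2376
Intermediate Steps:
F(I) = -8/I (F(I) = -8/(I + 0) = -8/I)
(-33*V(-3))*F(-1) = (-33*(-3)**2)*(-8/(-1)) = (-33*9)*(-8*(-1)) = -297*8 = -2376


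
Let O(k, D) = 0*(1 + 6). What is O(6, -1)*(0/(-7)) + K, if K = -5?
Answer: -5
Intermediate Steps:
O(k, D) = 0 (O(k, D) = 0*7 = 0)
O(6, -1)*(0/(-7)) + K = 0*(0/(-7)) - 5 = 0*(0*(-⅐)) - 5 = 0*0 - 5 = 0 - 5 = -5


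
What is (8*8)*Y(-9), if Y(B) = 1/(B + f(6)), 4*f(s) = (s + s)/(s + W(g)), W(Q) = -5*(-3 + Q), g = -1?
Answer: -1664/231 ≈ -7.2035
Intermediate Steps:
W(Q) = 15 - 5*Q
f(s) = s/(2*(20 + s)) (f(s) = ((s + s)/(s + (15 - 5*(-1))))/4 = ((2*s)/(s + (15 + 5)))/4 = ((2*s)/(s + 20))/4 = ((2*s)/(20 + s))/4 = (2*s/(20 + s))/4 = s/(2*(20 + s)))
Y(B) = 1/(3/26 + B) (Y(B) = 1/(B + (½)*6/(20 + 6)) = 1/(B + (½)*6/26) = 1/(B + (½)*6*(1/26)) = 1/(B + 3/26) = 1/(3/26 + B))
(8*8)*Y(-9) = (8*8)*(26/(3 + 26*(-9))) = 64*(26/(3 - 234)) = 64*(26/(-231)) = 64*(26*(-1/231)) = 64*(-26/231) = -1664/231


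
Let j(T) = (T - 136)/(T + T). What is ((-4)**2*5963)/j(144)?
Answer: 3434688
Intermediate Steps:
j(T) = (-136 + T)/(2*T) (j(T) = (-136 + T)/((2*T)) = (-136 + T)*(1/(2*T)) = (-136 + T)/(2*T))
((-4)**2*5963)/j(144) = ((-4)**2*5963)/(((1/2)*(-136 + 144)/144)) = (16*5963)/(((1/2)*(1/144)*8)) = 95408/(1/36) = 95408*36 = 3434688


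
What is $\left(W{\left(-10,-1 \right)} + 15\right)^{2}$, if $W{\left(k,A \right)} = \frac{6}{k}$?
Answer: $\frac{5184}{25} \approx 207.36$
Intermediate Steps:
$\left(W{\left(-10,-1 \right)} + 15\right)^{2} = \left(\frac{6}{-10} + 15\right)^{2} = \left(6 \left(- \frac{1}{10}\right) + 15\right)^{2} = \left(- \frac{3}{5} + 15\right)^{2} = \left(\frac{72}{5}\right)^{2} = \frac{5184}{25}$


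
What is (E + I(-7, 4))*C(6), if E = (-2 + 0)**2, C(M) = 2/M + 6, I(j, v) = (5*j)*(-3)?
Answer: 2071/3 ≈ 690.33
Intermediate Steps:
I(j, v) = -15*j
C(M) = 6 + 2/M
E = 4 (E = (-2)**2 = 4)
(E + I(-7, 4))*C(6) = (4 - 15*(-7))*(6 + 2/6) = (4 + 105)*(6 + 2*(1/6)) = 109*(6 + 1/3) = 109*(19/3) = 2071/3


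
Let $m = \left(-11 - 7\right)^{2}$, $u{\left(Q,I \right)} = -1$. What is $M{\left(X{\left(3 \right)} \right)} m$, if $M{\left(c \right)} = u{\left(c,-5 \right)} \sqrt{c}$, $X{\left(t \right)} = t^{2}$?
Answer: $-972$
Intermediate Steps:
$m = 324$ ($m = \left(-18\right)^{2} = 324$)
$M{\left(c \right)} = - \sqrt{c}$
$M{\left(X{\left(3 \right)} \right)} m = - \sqrt{3^{2}} \cdot 324 = - \sqrt{9} \cdot 324 = \left(-1\right) 3 \cdot 324 = \left(-3\right) 324 = -972$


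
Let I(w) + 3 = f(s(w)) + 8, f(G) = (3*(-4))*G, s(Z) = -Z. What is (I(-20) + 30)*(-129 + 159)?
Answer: -6150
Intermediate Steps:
f(G) = -12*G
I(w) = 5 + 12*w (I(w) = -3 + (-(-12)*w + 8) = -3 + (12*w + 8) = -3 + (8 + 12*w) = 5 + 12*w)
(I(-20) + 30)*(-129 + 159) = ((5 + 12*(-20)) + 30)*(-129 + 159) = ((5 - 240) + 30)*30 = (-235 + 30)*30 = -205*30 = -6150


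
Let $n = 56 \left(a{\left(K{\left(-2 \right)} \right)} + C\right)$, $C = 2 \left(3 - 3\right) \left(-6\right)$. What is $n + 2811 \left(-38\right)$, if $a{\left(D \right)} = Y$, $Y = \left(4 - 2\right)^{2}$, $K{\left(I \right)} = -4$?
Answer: $-106594$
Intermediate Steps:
$Y = 4$ ($Y = 2^{2} = 4$)
$C = 0$ ($C = 2 \left(3 - 3\right) \left(-6\right) = 2 \cdot 0 \left(-6\right) = 0 \left(-6\right) = 0$)
$a{\left(D \right)} = 4$
$n = 224$ ($n = 56 \left(4 + 0\right) = 56 \cdot 4 = 224$)
$n + 2811 \left(-38\right) = 224 + 2811 \left(-38\right) = 224 - 106818 = -106594$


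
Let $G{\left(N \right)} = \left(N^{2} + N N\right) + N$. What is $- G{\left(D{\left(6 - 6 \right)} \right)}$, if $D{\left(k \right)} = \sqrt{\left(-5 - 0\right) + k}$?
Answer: $10 - i \sqrt{5} \approx 10.0 - 2.2361 i$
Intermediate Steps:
$D{\left(k \right)} = \sqrt{-5 + k}$ ($D{\left(k \right)} = \sqrt{\left(-5 + 0\right) + k} = \sqrt{-5 + k}$)
$G{\left(N \right)} = N + 2 N^{2}$ ($G{\left(N \right)} = \left(N^{2} + N^{2}\right) + N = 2 N^{2} + N = N + 2 N^{2}$)
$- G{\left(D{\left(6 - 6 \right)} \right)} = - \sqrt{-5 + \left(6 - 6\right)} \left(1 + 2 \sqrt{-5 + \left(6 - 6\right)}\right) = - \sqrt{-5 + 0} \left(1 + 2 \sqrt{-5 + 0}\right) = - \sqrt{-5} \left(1 + 2 \sqrt{-5}\right) = - i \sqrt{5} \left(1 + 2 i \sqrt{5}\right)$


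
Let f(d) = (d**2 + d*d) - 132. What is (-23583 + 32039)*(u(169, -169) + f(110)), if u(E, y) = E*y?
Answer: -37992808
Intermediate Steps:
f(d) = -132 + 2*d**2 (f(d) = (d**2 + d**2) - 132 = 2*d**2 - 132 = -132 + 2*d**2)
(-23583 + 32039)*(u(169, -169) + f(110)) = (-23583 + 32039)*(169*(-169) + (-132 + 2*110**2)) = 8456*(-28561 + (-132 + 2*12100)) = 8456*(-28561 + (-132 + 24200)) = 8456*(-28561 + 24068) = 8456*(-4493) = -37992808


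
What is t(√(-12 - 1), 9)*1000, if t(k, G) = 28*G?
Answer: 252000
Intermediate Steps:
t(√(-12 - 1), 9)*1000 = (28*9)*1000 = 252*1000 = 252000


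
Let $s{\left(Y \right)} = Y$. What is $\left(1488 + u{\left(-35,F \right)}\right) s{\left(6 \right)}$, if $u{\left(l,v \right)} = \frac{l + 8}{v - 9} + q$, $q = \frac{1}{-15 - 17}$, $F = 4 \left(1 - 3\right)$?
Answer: $\frac{2430957}{272} \approx 8937.3$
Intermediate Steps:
$F = -8$ ($F = 4 \left(-2\right) = -8$)
$q = - \frac{1}{32}$ ($q = \frac{1}{-32} = - \frac{1}{32} \approx -0.03125$)
$u{\left(l,v \right)} = - \frac{1}{32} + \frac{8 + l}{-9 + v}$ ($u{\left(l,v \right)} = \frac{l + 8}{v - 9} - \frac{1}{32} = \frac{8 + l}{-9 + v} - \frac{1}{32} = - \frac{1}{32} + \frac{8 + l}{-9 + v}$)
$\left(1488 + u{\left(-35,F \right)}\right) s{\left(6 \right)} = \left(1488 + \frac{265 - -8 + 32 \left(-35\right)}{32 \left(-9 - 8\right)}\right) 6 = \left(1488 + \frac{265 + 8 - 1120}{32 \left(-17\right)}\right) 6 = \left(1488 + \frac{1}{32} \left(- \frac{1}{17}\right) \left(-847\right)\right) 6 = \left(1488 + \frac{847}{544}\right) 6 = \frac{810319}{544} \cdot 6 = \frac{2430957}{272}$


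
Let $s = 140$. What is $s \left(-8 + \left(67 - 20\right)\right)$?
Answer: $5460$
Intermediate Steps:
$s \left(-8 + \left(67 - 20\right)\right) = 140 \left(-8 + \left(67 - 20\right)\right) = 140 \left(-8 + 47\right) = 140 \cdot 39 = 5460$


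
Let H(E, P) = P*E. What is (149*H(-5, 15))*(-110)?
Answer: 1229250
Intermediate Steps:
H(E, P) = E*P
(149*H(-5, 15))*(-110) = (149*(-5*15))*(-110) = (149*(-75))*(-110) = -11175*(-110) = 1229250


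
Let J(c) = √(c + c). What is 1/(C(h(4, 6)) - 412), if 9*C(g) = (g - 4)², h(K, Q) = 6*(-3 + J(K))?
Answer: -3303/1007816 + 297*√2/503908 ≈ -0.0024439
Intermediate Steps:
J(c) = √2*√c (J(c) = √(2*c) = √2*√c)
h(K, Q) = -18 + 6*√2*√K (h(K, Q) = 6*(-3 + √2*√K) = -18 + 6*√2*√K)
C(g) = (-4 + g)²/9 (C(g) = (g - 4)²/9 = (-4 + g)²/9)
1/(C(h(4, 6)) - 412) = 1/((-4 + (-18 + 6*√2*√4))²/9 - 412) = 1/((-4 + (-18 + 6*√2*2))²/9 - 412) = 1/((-4 + (-18 + 12*√2))²/9 - 412) = 1/((-22 + 12*√2)²/9 - 412) = 1/(-412 + (-22 + 12*√2)²/9)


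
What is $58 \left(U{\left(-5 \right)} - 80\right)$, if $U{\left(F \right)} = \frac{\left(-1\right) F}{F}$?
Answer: $-4698$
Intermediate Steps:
$U{\left(F \right)} = -1$
$58 \left(U{\left(-5 \right)} - 80\right) = 58 \left(-1 - 80\right) = 58 \left(-81\right) = -4698$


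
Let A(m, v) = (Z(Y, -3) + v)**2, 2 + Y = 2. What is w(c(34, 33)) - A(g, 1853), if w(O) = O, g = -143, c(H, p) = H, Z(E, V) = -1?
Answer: -3429870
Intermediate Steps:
Y = 0 (Y = -2 + 2 = 0)
A(m, v) = (-1 + v)**2
w(c(34, 33)) - A(g, 1853) = 34 - (-1 + 1853)**2 = 34 - 1*1852**2 = 34 - 1*3429904 = 34 - 3429904 = -3429870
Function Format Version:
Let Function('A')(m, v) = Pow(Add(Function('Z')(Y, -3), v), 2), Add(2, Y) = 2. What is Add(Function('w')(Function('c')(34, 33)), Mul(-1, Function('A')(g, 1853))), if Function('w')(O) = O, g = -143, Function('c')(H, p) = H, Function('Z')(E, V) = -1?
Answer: -3429870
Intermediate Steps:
Y = 0 (Y = Add(-2, 2) = 0)
Function('A')(m, v) = Pow(Add(-1, v), 2)
Add(Function('w')(Function('c')(34, 33)), Mul(-1, Function('A')(g, 1853))) = Add(34, Mul(-1, Pow(Add(-1, 1853), 2))) = Add(34, Mul(-1, Pow(1852, 2))) = Add(34, Mul(-1, 3429904)) = Add(34, -3429904) = -3429870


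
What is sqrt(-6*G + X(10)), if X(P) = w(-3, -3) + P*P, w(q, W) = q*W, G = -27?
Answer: sqrt(271) ≈ 16.462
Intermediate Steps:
w(q, W) = W*q
X(P) = 9 + P**2 (X(P) = -3*(-3) + P*P = 9 + P**2)
sqrt(-6*G + X(10)) = sqrt(-6*(-27) + (9 + 10**2)) = sqrt(162 + (9 + 100)) = sqrt(162 + 109) = sqrt(271)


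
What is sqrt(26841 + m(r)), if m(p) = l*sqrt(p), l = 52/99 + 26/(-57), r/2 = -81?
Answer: sqrt(1172441721 + 27170*I*sqrt(2))/209 ≈ 163.83 + 0.0026846*I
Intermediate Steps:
r = -162 (r = 2*(-81) = -162)
l = 130/1881 (l = 52*(1/99) + 26*(-1/57) = 52/99 - 26/57 = 130/1881 ≈ 0.069112)
m(p) = 130*sqrt(p)/1881
sqrt(26841 + m(r)) = sqrt(26841 + 130*sqrt(-162)/1881) = sqrt(26841 + 130*(9*I*sqrt(2))/1881) = sqrt(26841 + 130*I*sqrt(2)/209)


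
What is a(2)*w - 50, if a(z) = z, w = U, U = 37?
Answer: 24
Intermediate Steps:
w = 37
a(2)*w - 50 = 2*37 - 50 = 74 - 50 = 24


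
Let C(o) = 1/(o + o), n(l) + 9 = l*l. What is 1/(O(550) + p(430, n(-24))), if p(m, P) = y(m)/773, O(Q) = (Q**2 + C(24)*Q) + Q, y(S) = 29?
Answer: 18552/5622396871 ≈ 3.2997e-6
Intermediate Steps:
n(l) = -9 + l**2 (n(l) = -9 + l*l = -9 + l**2)
C(o) = 1/(2*o)
O(Q) = Q**2 + 49*Q/48 (O(Q) = (Q**2 + ((1/2)/24)*Q) + Q = (Q**2 + ((1/2)*(1/24))*Q) + Q = (Q**2 + Q/48) + Q = Q**2 + 49*Q/48)
p(m, P) = 29/773
1/(O(550) + p(430, n(-24))) = 1/((1/48)*550*(49 + 48*550) + 29/773) = 1/((1/48)*550*(49 + 26400) + 29/773) = 1/((1/48)*550*26449 + 29/773) = 1/(7273475/24 + 29/773) = 1/(5622396871/18552) = 18552/5622396871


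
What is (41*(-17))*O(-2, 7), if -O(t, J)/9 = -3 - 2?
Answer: -31365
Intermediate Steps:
O(t, J) = 45 (O(t, J) = -9*(-3 - 2) = -9*(-5) = 45)
(41*(-17))*O(-2, 7) = (41*(-17))*45 = -697*45 = -31365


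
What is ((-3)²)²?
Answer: 81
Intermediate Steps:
((-3)²)² = 9² = 81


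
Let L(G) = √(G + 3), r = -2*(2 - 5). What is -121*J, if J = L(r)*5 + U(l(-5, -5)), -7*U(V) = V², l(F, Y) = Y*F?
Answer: 62920/7 ≈ 8988.6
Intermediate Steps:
r = 6 (r = -2*(-3) = 6)
L(G) = √(3 + G)
l(F, Y) = F*Y
U(V) = -V²/7
J = -520/7 (J = √(3 + 6)*5 - (-5*(-5))²/7 = √9*5 - ⅐*25² = 3*5 - ⅐*625 = 15 - 625/7 = -520/7 ≈ -74.286)
-121*J = -121*(-520/7) = 62920/7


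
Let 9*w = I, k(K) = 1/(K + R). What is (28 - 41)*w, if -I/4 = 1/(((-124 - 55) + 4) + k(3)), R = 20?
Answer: -299/9054 ≈ -0.033024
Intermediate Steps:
k(K) = 1/(20 + K) (k(K) = 1/(K + 20) = 1/(20 + K))
I = 23/1006 (I = -4/(((-124 - 55) + 4) + 1/(20 + 3)) = -4/((-179 + 4) + 1/23) = -4/(-175 + 1/23) = -4/(-4024/23) = -4*(-23/4024) = 23/1006 ≈ 0.022863)
w = 23/9054 (w = (1/9)*(23/1006) = 23/9054 ≈ 0.0025403)
(28 - 41)*w = (28 - 41)*(23/9054) = -13*23/9054 = -299/9054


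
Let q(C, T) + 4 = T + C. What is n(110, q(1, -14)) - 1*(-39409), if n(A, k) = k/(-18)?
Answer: 709379/18 ≈ 39410.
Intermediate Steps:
q(C, T) = -4 + C + T (q(C, T) = -4 + (T + C) = -4 + (C + T) = -4 + C + T)
n(A, k) = -k/18 (n(A, k) = k*(-1/18) = -k/18)
n(110, q(1, -14)) - 1*(-39409) = -(-4 + 1 - 14)/18 - 1*(-39409) = -1/18*(-17) + 39409 = 17/18 + 39409 = 709379/18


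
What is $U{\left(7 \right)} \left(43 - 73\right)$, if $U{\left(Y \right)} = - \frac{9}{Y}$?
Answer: $\frac{270}{7} \approx 38.571$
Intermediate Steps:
$U{\left(7 \right)} \left(43 - 73\right) = - \frac{9}{7} \left(43 - 73\right) = \left(-9\right) \frac{1}{7} \left(-30\right) = \left(- \frac{9}{7}\right) \left(-30\right) = \frac{270}{7}$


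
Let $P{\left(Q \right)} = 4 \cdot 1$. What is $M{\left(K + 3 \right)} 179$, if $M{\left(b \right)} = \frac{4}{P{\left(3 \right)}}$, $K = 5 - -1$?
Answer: $179$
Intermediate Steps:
$P{\left(Q \right)} = 4$
$K = 6$ ($K = 5 + 1 = 6$)
$M{\left(b \right)} = 1$ ($M{\left(b \right)} = \frac{4}{4} = 4 \cdot \frac{1}{4} = 1$)
$M{\left(K + 3 \right)} 179 = 1 \cdot 179 = 179$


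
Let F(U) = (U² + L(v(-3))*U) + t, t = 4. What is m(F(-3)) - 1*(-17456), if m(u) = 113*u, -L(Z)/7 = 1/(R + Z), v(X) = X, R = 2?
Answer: 16552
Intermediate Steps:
L(Z) = -7/(2 + Z)
F(U) = 4 + U² + 7*U (F(U) = (U² + (-7/(2 - 3))*U) + 4 = (U² + (-7/(-1))*U) + 4 = (U² + (-7*(-1))*U) + 4 = (U² + 7*U) + 4 = 4 + U² + 7*U)
m(F(-3)) - 1*(-17456) = 113*(4 + (-3)² + 7*(-3)) - 1*(-17456) = 113*(4 + 9 - 21) + 17456 = 113*(-8) + 17456 = -904 + 17456 = 16552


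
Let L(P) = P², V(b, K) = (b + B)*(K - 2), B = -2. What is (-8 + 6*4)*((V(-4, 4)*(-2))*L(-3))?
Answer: 3456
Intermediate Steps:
V(b, K) = (-2 + K)*(-2 + b) (V(b, K) = (b - 2)*(K - 2) = (-2 + b)*(-2 + K) = (-2 + K)*(-2 + b))
(-8 + 6*4)*((V(-4, 4)*(-2))*L(-3)) = (-8 + 6*4)*(((4 - 2*4 - 2*(-4) + 4*(-4))*(-2))*(-3)²) = (-8 + 24)*(((4 - 8 + 8 - 16)*(-2))*9) = 16*(-12*(-2)*9) = 16*(24*9) = 16*216 = 3456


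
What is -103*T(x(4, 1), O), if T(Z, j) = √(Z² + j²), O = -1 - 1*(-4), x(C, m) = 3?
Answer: -309*√2 ≈ -436.99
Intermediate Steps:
O = 3 (O = -1 + 4 = 3)
-103*T(x(4, 1), O) = -103*√(3² + 3²) = -103*√(9 + 9) = -309*√2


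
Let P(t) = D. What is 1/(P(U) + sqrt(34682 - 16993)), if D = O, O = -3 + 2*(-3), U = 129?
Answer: 1/124 ≈ 0.0080645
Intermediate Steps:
O = -9 (O = -3 - 6 = -9)
D = -9
P(t) = -9
1/(P(U) + sqrt(34682 - 16993)) = 1/(-9 + sqrt(34682 - 16993)) = 1/(-9 + sqrt(17689)) = 1/(-9 + 133) = 1/124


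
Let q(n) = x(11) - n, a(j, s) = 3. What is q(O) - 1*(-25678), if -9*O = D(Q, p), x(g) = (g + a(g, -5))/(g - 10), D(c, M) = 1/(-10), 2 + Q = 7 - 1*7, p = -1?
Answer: 2312279/90 ≈ 25692.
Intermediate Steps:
Q = -2 (Q = -2 + (7 - 1*7) = -2 + (7 - 7) = -2 + 0 = -2)
D(c, M) = -⅒
x(g) = (3 + g)/(-10 + g) (x(g) = (g + 3)/(g - 10) = (3 + g)/(-10 + g))
O = 1/90 (O = -⅑*(-⅒) = 1/90 ≈ 0.011111)
q(n) = 14 - n (q(n) = (3 + 11)/(-10 + 11) - n = 14/1 - n = 1*14 - n = 14 - n)
q(O) - 1*(-25678) = (14 - 1*1/90) - 1*(-25678) = (14 - 1/90) + 25678 = 1259/90 + 25678 = 2312279/90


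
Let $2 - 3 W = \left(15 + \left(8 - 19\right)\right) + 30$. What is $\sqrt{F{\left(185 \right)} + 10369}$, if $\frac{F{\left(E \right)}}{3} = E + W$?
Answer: $2 \sqrt{2723} \approx 104.36$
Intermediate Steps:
$W = - \frac{32}{3}$ ($W = \frac{2}{3} - \frac{\left(15 + \left(8 - 19\right)\right) + 30}{3} = \frac{2}{3} - \frac{\left(15 - 11\right) + 30}{3} = \frac{2}{3} - \frac{4 + 30}{3} = \frac{2}{3} - \frac{34}{3} = - \frac{32}{3} \approx -10.667$)
$F{\left(E \right)} = -32 + 3 E$ ($F{\left(E \right)} = 3 \left(E - \frac{32}{3}\right) = 3 \left(- \frac{32}{3} + E\right) = -32 + 3 E$)
$\sqrt{F{\left(185 \right)} + 10369} = \sqrt{\left(-32 + 3 \cdot 185\right) + 10369} = \sqrt{\left(-32 + 555\right) + 10369} = \sqrt{523 + 10369} = \sqrt{10892} = 2 \sqrt{2723}$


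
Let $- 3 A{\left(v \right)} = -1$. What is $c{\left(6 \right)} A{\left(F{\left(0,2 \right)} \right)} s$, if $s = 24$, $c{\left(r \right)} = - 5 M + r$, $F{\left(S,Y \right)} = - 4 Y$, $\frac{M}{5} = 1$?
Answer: $-152$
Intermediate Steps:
$M = 5$ ($M = 5 \cdot 1 = 5$)
$A{\left(v \right)} = \frac{1}{3}$ ($A{\left(v \right)} = \left(- \frac{1}{3}\right) \left(-1\right) = \frac{1}{3}$)
$c{\left(r \right)} = -25 + r$ ($c{\left(r \right)} = \left(-5\right) 5 + r = -25 + r$)
$c{\left(6 \right)} A{\left(F{\left(0,2 \right)} \right)} s = \left(-25 + 6\right) \frac{1}{3} \cdot 24 = \left(-19\right) \frac{1}{3} \cdot 24 = \left(- \frac{19}{3}\right) 24 = -152$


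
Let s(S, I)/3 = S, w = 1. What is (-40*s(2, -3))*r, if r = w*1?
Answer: -240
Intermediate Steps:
s(S, I) = 3*S
r = 1 (r = 1*1 = 1)
(-40*s(2, -3))*r = -120*2*1 = -40*6*1 = -240*1 = -240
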